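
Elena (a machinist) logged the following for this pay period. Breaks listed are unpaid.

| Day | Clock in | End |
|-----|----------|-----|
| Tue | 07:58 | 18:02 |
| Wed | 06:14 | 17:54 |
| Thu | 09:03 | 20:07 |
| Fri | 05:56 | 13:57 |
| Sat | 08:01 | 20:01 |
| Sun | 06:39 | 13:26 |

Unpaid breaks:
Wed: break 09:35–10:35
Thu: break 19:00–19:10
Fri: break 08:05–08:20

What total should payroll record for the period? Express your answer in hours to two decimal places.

Tue: 07:58–18:02 = 10 h 4 min
Wed: 06:14–17:54 = 11 h 40 min; less 60 min break → 10 h 40 min
Thu: 09:03–20:07 = 11 h 4 min; less 10 min break → 10 h 54 min
Fri: 05:56–13:57 = 8 h 1 min; less 15 min break → 7 h 46 min
Sat: 08:01–20:01 = 12 h 0 min
Sun: 06:39–13:26 = 6 h 47 min
Total: 10 h 4 min + 10 h 40 min + 10 h 54 min + 7 h 46 min + 12 h 0 min + 6 h 47 min = 58 h 11 min.

58.18 hours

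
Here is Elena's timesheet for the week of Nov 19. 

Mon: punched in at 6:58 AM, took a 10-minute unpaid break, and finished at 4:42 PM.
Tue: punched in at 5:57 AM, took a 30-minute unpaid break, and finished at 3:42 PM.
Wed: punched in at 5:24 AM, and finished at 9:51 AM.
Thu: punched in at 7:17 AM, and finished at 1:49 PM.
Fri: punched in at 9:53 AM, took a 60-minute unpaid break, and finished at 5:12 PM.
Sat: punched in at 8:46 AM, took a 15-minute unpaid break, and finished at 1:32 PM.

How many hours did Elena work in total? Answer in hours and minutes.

Mon: 6:58 AM–4:42 PM = 9 h 44 min; less 10 min break → 9 h 34 min
Tue: 5:57 AM–3:42 PM = 9 h 45 min; less 30 min break → 9 h 15 min
Wed: 5:24 AM–9:51 AM = 4 h 27 min
Thu: 7:17 AM–1:49 PM = 6 h 32 min
Fri: 9:53 AM–5:12 PM = 7 h 19 min; less 60 min break → 6 h 19 min
Sat: 8:46 AM–1:32 PM = 4 h 46 min; less 15 min break → 4 h 31 min
Total: 9 h 34 min + 9 h 15 min + 4 h 27 min + 6 h 32 min + 6 h 19 min + 4 h 31 min = 40 h 38 min.

40 h 38 min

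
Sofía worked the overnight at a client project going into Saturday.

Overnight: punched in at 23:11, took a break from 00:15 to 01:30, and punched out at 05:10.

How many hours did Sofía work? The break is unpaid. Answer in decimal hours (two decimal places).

4.73 hours

Overnight: 23:11 → midnight = 0 h 49 min; midnight → 05:10 = 5 h 10 min; span 5 h 59 min; less 75 min break → 4 h 44 min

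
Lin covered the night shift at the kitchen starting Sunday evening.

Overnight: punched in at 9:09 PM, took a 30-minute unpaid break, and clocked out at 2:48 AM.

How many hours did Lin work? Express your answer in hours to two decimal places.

Overnight: 9:09 PM → midnight = 2 h 51 min; midnight → 2:48 AM = 2 h 48 min; span 5 h 39 min; less 30 min break → 5 h 9 min

5.15 hours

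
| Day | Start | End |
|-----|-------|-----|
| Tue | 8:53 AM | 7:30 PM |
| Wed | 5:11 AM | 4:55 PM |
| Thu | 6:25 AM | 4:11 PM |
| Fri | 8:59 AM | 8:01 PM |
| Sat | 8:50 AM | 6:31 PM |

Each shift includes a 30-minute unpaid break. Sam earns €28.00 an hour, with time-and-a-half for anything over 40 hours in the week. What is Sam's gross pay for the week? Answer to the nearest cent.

Tue: 8:53 AM–7:30 PM = 10 h 37 min; less 30 min break → 10 h 7 min
Wed: 5:11 AM–4:55 PM = 11 h 44 min; less 30 min break → 11 h 14 min
Thu: 6:25 AM–4:11 PM = 9 h 46 min; less 30 min break → 9 h 16 min
Fri: 8:59 AM–8:01 PM = 11 h 2 min; less 30 min break → 10 h 32 min
Sat: 8:50 AM–6:31 PM = 9 h 41 min; less 30 min break → 9 h 11 min
Total worked: 50 h 20 min = 3020 min.
Regular 40 h 0 min = 2400 min at €28.00/h; overtime 10 h 20 min = 620 min at €42.00/h.
Pay = (2400 × €28.00 + 620 × €42.00) ÷ 60 = €1554.00.

€1554.00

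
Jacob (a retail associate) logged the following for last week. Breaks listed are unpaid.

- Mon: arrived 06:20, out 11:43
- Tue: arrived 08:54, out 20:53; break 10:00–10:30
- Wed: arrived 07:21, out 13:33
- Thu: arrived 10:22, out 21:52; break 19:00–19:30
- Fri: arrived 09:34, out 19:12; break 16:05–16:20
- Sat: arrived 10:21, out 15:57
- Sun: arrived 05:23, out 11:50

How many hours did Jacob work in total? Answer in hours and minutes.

55 h 30 min

Mon: 06:20–11:43 = 5 h 23 min
Tue: 08:54–20:53 = 11 h 59 min; less 30 min break → 11 h 29 min
Wed: 07:21–13:33 = 6 h 12 min
Thu: 10:22–21:52 = 11 h 30 min; less 30 min break → 11 h 0 min
Fri: 09:34–19:12 = 9 h 38 min; less 15 min break → 9 h 23 min
Sat: 10:21–15:57 = 5 h 36 min
Sun: 05:23–11:50 = 6 h 27 min
Total: 5 h 23 min + 11 h 29 min + 6 h 12 min + 11 h 0 min + 9 h 23 min + 5 h 36 min + 6 h 27 min = 55 h 30 min.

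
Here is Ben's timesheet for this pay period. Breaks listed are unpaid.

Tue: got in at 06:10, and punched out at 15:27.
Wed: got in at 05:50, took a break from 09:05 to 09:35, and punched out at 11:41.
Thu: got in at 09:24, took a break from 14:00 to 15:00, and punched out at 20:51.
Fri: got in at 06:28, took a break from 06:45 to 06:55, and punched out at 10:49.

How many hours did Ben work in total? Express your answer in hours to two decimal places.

Tue: 06:10–15:27 = 9 h 17 min
Wed: 05:50–11:41 = 5 h 51 min; less 30 min break → 5 h 21 min
Thu: 09:24–20:51 = 11 h 27 min; less 60 min break → 10 h 27 min
Fri: 06:28–10:49 = 4 h 21 min; less 10 min break → 4 h 11 min
Total: 9 h 17 min + 5 h 21 min + 10 h 27 min + 4 h 11 min = 29 h 16 min.

29.27 hours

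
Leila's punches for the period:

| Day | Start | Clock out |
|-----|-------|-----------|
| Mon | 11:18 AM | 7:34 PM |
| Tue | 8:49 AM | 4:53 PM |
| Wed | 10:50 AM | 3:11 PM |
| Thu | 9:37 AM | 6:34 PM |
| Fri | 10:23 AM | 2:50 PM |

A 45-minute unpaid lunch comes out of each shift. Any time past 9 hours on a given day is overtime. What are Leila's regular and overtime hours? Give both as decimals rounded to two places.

Regular 30.33 hours, overtime 0.00 hours

Mon: 11:18 AM–7:34 PM = 8 h 16 min; less 45 min break → 7 h 31 min
Tue: 8:49 AM–4:53 PM = 8 h 4 min; less 45 min break → 7 h 19 min
Wed: 10:50 AM–3:11 PM = 4 h 21 min; less 45 min break → 3 h 36 min
Thu: 9:37 AM–6:34 PM = 8 h 57 min; less 45 min break → 8 h 12 min
Fri: 10:23 AM–2:50 PM = 4 h 27 min; less 45 min break → 3 h 42 min
Mon reg 7 h 31 min / OT 0 h 0 min; Tue reg 7 h 19 min / OT 0 h 0 min; Wed reg 3 h 36 min / OT 0 h 0 min; Thu reg 8 h 12 min / OT 0 h 0 min; Fri reg 3 h 42 min / OT 0 h 0 min.
Totals: regular 30 h 20 min, overtime 0 h 0 min.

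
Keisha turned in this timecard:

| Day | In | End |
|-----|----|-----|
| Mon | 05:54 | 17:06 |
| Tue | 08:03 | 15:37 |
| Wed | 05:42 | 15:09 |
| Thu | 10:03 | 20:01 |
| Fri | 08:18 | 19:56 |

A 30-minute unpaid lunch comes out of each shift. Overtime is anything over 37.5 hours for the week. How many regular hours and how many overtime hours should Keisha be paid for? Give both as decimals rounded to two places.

Mon: 05:54–17:06 = 11 h 12 min; less 30 min break → 10 h 42 min
Tue: 08:03–15:37 = 7 h 34 min; less 30 min break → 7 h 4 min
Wed: 05:42–15:09 = 9 h 27 min; less 30 min break → 8 h 57 min
Thu: 10:03–20:01 = 9 h 58 min; less 30 min break → 9 h 28 min
Fri: 08:18–19:56 = 11 h 38 min; less 30 min break → 11 h 8 min
Total worked: 47 h 19 min = 47.32 h.
Threshold 37.5 h → overtime 9 h 49 min, regular 37 h 30 min.

Regular 37.50 hours, overtime 9.82 hours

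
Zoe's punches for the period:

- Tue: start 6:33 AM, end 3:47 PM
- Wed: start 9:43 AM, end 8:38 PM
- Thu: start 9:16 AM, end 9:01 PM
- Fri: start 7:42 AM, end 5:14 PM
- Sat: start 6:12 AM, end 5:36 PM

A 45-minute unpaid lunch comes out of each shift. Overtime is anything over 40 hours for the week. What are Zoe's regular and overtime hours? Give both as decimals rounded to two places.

Regular 40.00 hours, overtime 9.08 hours

Tue: 6:33 AM–3:47 PM = 9 h 14 min; less 45 min break → 8 h 29 min
Wed: 9:43 AM–8:38 PM = 10 h 55 min; less 45 min break → 10 h 10 min
Thu: 9:16 AM–9:01 PM = 11 h 45 min; less 45 min break → 11 h 0 min
Fri: 7:42 AM–5:14 PM = 9 h 32 min; less 45 min break → 8 h 47 min
Sat: 6:12 AM–5:36 PM = 11 h 24 min; less 45 min break → 10 h 39 min
Total worked: 49 h 5 min = 49.08 h.
Threshold 40 h → overtime 9 h 5 min, regular 40 h 0 min.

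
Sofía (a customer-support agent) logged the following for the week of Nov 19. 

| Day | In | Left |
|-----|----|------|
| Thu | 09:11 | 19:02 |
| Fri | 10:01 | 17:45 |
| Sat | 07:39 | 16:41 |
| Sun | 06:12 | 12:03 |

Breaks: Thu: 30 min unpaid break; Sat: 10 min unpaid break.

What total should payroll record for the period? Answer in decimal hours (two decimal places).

31.80 hours

Thu: 09:11–19:02 = 9 h 51 min; less 30 min break → 9 h 21 min
Fri: 10:01–17:45 = 7 h 44 min
Sat: 07:39–16:41 = 9 h 2 min; less 10 min break → 8 h 52 min
Sun: 06:12–12:03 = 5 h 51 min
Total: 9 h 21 min + 7 h 44 min + 8 h 52 min + 5 h 51 min = 31 h 48 min.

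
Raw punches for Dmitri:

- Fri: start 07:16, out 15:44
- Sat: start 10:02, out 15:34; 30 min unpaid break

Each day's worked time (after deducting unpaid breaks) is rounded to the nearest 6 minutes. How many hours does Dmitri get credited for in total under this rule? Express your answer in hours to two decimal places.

Fri: 07:16–15:44 = 8 h 28 min → rounds to 8 h 30 min
Sat: 10:02–15:34 = 5 h 32 min − 30 min = 5 h 2 min → rounds to 5 h 0 min
Total credited: 13 h 30 min.

13.50 hours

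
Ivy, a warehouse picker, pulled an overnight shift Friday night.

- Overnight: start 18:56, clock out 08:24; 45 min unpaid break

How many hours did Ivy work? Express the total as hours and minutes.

12 h 43 min

Overnight: 18:56 → midnight = 5 h 4 min; midnight → 08:24 = 8 h 24 min; span 13 h 28 min; less 45 min break → 12 h 43 min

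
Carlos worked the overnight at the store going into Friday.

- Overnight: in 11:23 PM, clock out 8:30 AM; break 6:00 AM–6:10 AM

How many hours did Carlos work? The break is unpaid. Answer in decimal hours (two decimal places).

8.95 hours

Overnight: 11:23 PM → midnight = 0 h 37 min; midnight → 8:30 AM = 8 h 30 min; span 9 h 7 min; less 10 min break → 8 h 57 min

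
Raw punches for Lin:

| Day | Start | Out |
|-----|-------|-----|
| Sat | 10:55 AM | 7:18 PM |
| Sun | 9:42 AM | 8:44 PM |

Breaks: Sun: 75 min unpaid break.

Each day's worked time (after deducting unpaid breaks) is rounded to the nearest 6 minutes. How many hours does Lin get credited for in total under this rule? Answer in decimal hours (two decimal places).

18.20 hours

Sat: 10:55 AM–7:18 PM = 8 h 23 min → rounds to 8 h 24 min
Sun: 9:42 AM–8:44 PM = 11 h 2 min − 75 min = 9 h 47 min → rounds to 9 h 48 min
Total credited: 18 h 12 min.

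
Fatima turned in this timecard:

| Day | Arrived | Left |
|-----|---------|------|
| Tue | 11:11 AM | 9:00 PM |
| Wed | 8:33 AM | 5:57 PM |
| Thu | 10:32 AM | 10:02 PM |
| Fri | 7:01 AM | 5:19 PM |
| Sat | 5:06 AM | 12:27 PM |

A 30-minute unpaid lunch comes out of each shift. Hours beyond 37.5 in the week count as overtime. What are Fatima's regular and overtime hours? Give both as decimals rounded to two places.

Tue: 11:11 AM–9:00 PM = 9 h 49 min; less 30 min break → 9 h 19 min
Wed: 8:33 AM–5:57 PM = 9 h 24 min; less 30 min break → 8 h 54 min
Thu: 10:32 AM–10:02 PM = 11 h 30 min; less 30 min break → 11 h 0 min
Fri: 7:01 AM–5:19 PM = 10 h 18 min; less 30 min break → 9 h 48 min
Sat: 5:06 AM–12:27 PM = 7 h 21 min; less 30 min break → 6 h 51 min
Total worked: 45 h 52 min = 45.87 h.
Threshold 37.5 h → overtime 8 h 22 min, regular 37 h 30 min.

Regular 37.50 hours, overtime 8.37 hours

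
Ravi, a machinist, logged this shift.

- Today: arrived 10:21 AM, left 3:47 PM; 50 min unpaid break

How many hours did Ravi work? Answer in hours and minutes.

Today: 10:21 AM–3:47 PM = 5 h 26 min; less 50 min break → 4 h 36 min

4 h 36 min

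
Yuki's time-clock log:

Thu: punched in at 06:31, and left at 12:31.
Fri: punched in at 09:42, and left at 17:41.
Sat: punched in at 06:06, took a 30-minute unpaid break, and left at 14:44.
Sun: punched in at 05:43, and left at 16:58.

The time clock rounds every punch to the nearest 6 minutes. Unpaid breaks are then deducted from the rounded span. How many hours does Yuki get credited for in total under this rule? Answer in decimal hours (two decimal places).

33.40 hours

Thu: in 06:31→06:30, out 12:31→12:30; 6 h 0 min
Fri: in 09:42→09:42, out 17:41→17:42; 8 h 0 min
Sat: in 06:06→06:06, out 14:44→14:42; 8 h 36 min − 30 min = 8 h 6 min
Sun: in 05:43→05:42, out 16:58→17:00; 11 h 18 min
Total credited: 33 h 24 min.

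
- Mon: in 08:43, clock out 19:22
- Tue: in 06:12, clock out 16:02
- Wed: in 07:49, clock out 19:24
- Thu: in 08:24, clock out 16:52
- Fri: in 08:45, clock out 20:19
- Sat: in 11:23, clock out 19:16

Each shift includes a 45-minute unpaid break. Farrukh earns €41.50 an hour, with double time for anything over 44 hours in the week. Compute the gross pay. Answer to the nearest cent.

Mon: 08:43–19:22 = 10 h 39 min; less 45 min break → 9 h 54 min
Tue: 06:12–16:02 = 9 h 50 min; less 45 min break → 9 h 5 min
Wed: 07:49–19:24 = 11 h 35 min; less 45 min break → 10 h 50 min
Thu: 08:24–16:52 = 8 h 28 min; less 45 min break → 7 h 43 min
Fri: 08:45–20:19 = 11 h 34 min; less 45 min break → 10 h 49 min
Sat: 11:23–19:16 = 7 h 53 min; less 45 min break → 7 h 8 min
Total worked: 55 h 29 min = 3329 min.
Regular 44 h 0 min = 2640 min at €41.50/h; overtime 11 h 29 min = 689 min at €83.00/h.
Pay = (2640 × €41.50 + 689 × €83.00) ÷ 60 = €2779.12.

€2779.12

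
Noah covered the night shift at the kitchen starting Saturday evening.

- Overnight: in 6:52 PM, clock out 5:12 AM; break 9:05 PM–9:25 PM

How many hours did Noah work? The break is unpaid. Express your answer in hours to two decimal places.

10.00 hours

Overnight: 6:52 PM → midnight = 5 h 8 min; midnight → 5:12 AM = 5 h 12 min; span 10 h 20 min; less 20 min break → 10 h 0 min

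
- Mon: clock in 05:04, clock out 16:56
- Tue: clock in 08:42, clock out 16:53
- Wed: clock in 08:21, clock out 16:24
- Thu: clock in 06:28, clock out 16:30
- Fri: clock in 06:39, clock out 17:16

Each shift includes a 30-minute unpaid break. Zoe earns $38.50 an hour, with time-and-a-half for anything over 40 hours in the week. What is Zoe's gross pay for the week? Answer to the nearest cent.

Mon: 05:04–16:56 = 11 h 52 min; less 30 min break → 11 h 22 min
Tue: 08:42–16:53 = 8 h 11 min; less 30 min break → 7 h 41 min
Wed: 08:21–16:24 = 8 h 3 min; less 30 min break → 7 h 33 min
Thu: 06:28–16:30 = 10 h 2 min; less 30 min break → 9 h 32 min
Fri: 06:39–17:16 = 10 h 37 min; less 30 min break → 10 h 7 min
Total worked: 46 h 15 min = 2775 min.
Regular 40 h 0 min = 2400 min at $38.50/h; overtime 6 h 15 min = 375 min at $57.75/h.
Pay = (2400 × $38.50 + 375 × $57.75) ÷ 60 = $1900.94.

$1900.94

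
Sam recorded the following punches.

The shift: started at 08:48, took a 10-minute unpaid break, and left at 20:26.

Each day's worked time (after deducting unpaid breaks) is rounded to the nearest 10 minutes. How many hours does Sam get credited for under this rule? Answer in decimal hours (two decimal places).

The shift: 08:48–20:26 = 11 h 38 min − 10 min = 11 h 28 min → rounds to 11 h 30 min

11.50 hours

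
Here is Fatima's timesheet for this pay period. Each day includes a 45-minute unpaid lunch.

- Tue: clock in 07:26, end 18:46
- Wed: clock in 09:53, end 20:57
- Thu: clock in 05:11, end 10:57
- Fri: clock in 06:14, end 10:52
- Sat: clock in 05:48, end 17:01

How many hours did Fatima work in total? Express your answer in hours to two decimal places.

40.27 hours

Tue: 07:26–18:46 = 11 h 20 min; less 45 min break → 10 h 35 min
Wed: 09:53–20:57 = 11 h 4 min; less 45 min break → 10 h 19 min
Thu: 05:11–10:57 = 5 h 46 min; less 45 min break → 5 h 1 min
Fri: 06:14–10:52 = 4 h 38 min; less 45 min break → 3 h 53 min
Sat: 05:48–17:01 = 11 h 13 min; less 45 min break → 10 h 28 min
Total: 10 h 35 min + 10 h 19 min + 5 h 1 min + 3 h 53 min + 10 h 28 min = 40 h 16 min.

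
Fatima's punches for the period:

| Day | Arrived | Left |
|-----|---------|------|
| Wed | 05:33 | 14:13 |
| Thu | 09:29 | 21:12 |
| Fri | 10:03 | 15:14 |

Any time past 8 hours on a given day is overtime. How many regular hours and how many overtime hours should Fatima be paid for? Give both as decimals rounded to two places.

Wed: 05:33–14:13 = 8 h 40 min
Thu: 09:29–21:12 = 11 h 43 min
Fri: 10:03–15:14 = 5 h 11 min
Wed reg 8 h 0 min / OT 0 h 40 min; Thu reg 8 h 0 min / OT 3 h 43 min; Fri reg 5 h 11 min / OT 0 h 0 min.
Totals: regular 21 h 11 min, overtime 4 h 23 min.

Regular 21.18 hours, overtime 4.38 hours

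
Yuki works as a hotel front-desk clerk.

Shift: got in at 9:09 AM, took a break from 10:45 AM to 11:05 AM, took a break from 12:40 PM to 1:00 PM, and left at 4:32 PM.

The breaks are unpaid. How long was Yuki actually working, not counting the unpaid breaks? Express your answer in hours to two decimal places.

Shift: 9:09 AM–4:32 PM = 7 h 23 min; less 40 min break → 6 h 43 min

6.72 hours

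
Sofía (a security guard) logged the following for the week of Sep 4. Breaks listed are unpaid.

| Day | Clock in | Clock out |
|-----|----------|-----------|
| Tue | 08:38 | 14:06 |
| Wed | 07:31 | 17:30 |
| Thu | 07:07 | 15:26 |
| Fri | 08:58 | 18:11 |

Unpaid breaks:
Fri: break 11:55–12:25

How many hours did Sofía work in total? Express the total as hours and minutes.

32 h 29 min

Tue: 08:38–14:06 = 5 h 28 min
Wed: 07:31–17:30 = 9 h 59 min
Thu: 07:07–15:26 = 8 h 19 min
Fri: 08:58–18:11 = 9 h 13 min; less 30 min break → 8 h 43 min
Total: 5 h 28 min + 9 h 59 min + 8 h 19 min + 8 h 43 min = 32 h 29 min.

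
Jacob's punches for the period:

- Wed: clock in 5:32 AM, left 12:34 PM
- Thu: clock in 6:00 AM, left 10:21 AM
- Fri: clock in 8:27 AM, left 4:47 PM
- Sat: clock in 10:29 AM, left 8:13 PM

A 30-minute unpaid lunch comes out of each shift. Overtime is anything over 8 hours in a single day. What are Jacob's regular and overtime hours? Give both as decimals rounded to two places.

Wed: 5:32 AM–12:34 PM = 7 h 2 min; less 30 min break → 6 h 32 min
Thu: 6:00 AM–10:21 AM = 4 h 21 min; less 30 min break → 3 h 51 min
Fri: 8:27 AM–4:47 PM = 8 h 20 min; less 30 min break → 7 h 50 min
Sat: 10:29 AM–8:13 PM = 9 h 44 min; less 30 min break → 9 h 14 min
Wed reg 6 h 32 min / OT 0 h 0 min; Thu reg 3 h 51 min / OT 0 h 0 min; Fri reg 7 h 50 min / OT 0 h 0 min; Sat reg 8 h 0 min / OT 1 h 14 min.
Totals: regular 26 h 13 min, overtime 1 h 14 min.

Regular 26.22 hours, overtime 1.23 hours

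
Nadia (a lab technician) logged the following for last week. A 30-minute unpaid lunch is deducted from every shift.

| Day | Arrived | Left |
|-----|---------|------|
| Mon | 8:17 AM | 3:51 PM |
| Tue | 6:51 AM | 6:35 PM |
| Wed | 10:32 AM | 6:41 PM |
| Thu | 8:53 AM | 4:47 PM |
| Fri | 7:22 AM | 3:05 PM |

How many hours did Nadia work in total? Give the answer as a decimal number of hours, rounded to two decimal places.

40.57 hours

Mon: 8:17 AM–3:51 PM = 7 h 34 min; less 30 min break → 7 h 4 min
Tue: 6:51 AM–6:35 PM = 11 h 44 min; less 30 min break → 11 h 14 min
Wed: 10:32 AM–6:41 PM = 8 h 9 min; less 30 min break → 7 h 39 min
Thu: 8:53 AM–4:47 PM = 7 h 54 min; less 30 min break → 7 h 24 min
Fri: 7:22 AM–3:05 PM = 7 h 43 min; less 30 min break → 7 h 13 min
Total: 7 h 4 min + 11 h 14 min + 7 h 39 min + 7 h 24 min + 7 h 13 min = 40 h 34 min.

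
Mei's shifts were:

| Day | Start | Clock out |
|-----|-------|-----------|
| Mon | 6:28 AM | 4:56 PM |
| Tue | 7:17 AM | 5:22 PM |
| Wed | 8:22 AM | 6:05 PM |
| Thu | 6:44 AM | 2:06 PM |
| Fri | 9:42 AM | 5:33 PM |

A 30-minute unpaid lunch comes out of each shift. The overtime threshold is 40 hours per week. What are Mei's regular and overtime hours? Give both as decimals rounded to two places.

Regular 40.00 hours, overtime 2.98 hours

Mon: 6:28 AM–4:56 PM = 10 h 28 min; less 30 min break → 9 h 58 min
Tue: 7:17 AM–5:22 PM = 10 h 5 min; less 30 min break → 9 h 35 min
Wed: 8:22 AM–6:05 PM = 9 h 43 min; less 30 min break → 9 h 13 min
Thu: 6:44 AM–2:06 PM = 7 h 22 min; less 30 min break → 6 h 52 min
Fri: 9:42 AM–5:33 PM = 7 h 51 min; less 30 min break → 7 h 21 min
Total worked: 42 h 59 min = 42.98 h.
Threshold 40 h → overtime 2 h 59 min, regular 40 h 0 min.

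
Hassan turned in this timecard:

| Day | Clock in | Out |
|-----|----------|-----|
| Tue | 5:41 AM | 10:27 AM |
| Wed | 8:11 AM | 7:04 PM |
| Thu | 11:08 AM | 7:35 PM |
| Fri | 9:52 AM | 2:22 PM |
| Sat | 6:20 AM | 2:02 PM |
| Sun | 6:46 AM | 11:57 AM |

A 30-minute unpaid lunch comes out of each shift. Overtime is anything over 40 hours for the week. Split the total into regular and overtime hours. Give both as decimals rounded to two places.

Regular 38.48 hours, overtime 0.00 hours

Tue: 5:41 AM–10:27 AM = 4 h 46 min; less 30 min break → 4 h 16 min
Wed: 8:11 AM–7:04 PM = 10 h 53 min; less 30 min break → 10 h 23 min
Thu: 11:08 AM–7:35 PM = 8 h 27 min; less 30 min break → 7 h 57 min
Fri: 9:52 AM–2:22 PM = 4 h 30 min; less 30 min break → 4 h 0 min
Sat: 6:20 AM–2:02 PM = 7 h 42 min; less 30 min break → 7 h 12 min
Sun: 6:46 AM–11:57 AM = 5 h 11 min; less 30 min break → 4 h 41 min
Total worked: 38 h 29 min = 38.48 h.
Threshold 40 h → overtime 0 h 0 min, regular 38 h 29 min.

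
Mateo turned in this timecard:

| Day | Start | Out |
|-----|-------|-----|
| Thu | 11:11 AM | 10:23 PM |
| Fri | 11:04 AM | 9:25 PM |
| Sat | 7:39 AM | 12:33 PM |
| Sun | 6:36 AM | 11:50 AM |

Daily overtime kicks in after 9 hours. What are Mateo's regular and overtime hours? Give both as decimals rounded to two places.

Regular 28.13 hours, overtime 3.55 hours

Thu: 11:11 AM–10:23 PM = 11 h 12 min
Fri: 11:04 AM–9:25 PM = 10 h 21 min
Sat: 7:39 AM–12:33 PM = 4 h 54 min
Sun: 6:36 AM–11:50 AM = 5 h 14 min
Thu reg 9 h 0 min / OT 2 h 12 min; Fri reg 9 h 0 min / OT 1 h 21 min; Sat reg 4 h 54 min / OT 0 h 0 min; Sun reg 5 h 14 min / OT 0 h 0 min.
Totals: regular 28 h 8 min, overtime 3 h 33 min.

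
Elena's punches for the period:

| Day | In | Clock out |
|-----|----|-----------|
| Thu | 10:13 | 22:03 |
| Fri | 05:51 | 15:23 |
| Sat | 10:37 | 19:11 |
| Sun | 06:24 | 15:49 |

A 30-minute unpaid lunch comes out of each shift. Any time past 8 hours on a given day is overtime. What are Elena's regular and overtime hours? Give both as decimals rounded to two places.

Regular 32.00 hours, overtime 5.35 hours

Thu: 10:13–22:03 = 11 h 50 min; less 30 min break → 11 h 20 min
Fri: 05:51–15:23 = 9 h 32 min; less 30 min break → 9 h 2 min
Sat: 10:37–19:11 = 8 h 34 min; less 30 min break → 8 h 4 min
Sun: 06:24–15:49 = 9 h 25 min; less 30 min break → 8 h 55 min
Thu reg 8 h 0 min / OT 3 h 20 min; Fri reg 8 h 0 min / OT 1 h 2 min; Sat reg 8 h 0 min / OT 0 h 4 min; Sun reg 8 h 0 min / OT 0 h 55 min.
Totals: regular 32 h 0 min, overtime 5 h 21 min.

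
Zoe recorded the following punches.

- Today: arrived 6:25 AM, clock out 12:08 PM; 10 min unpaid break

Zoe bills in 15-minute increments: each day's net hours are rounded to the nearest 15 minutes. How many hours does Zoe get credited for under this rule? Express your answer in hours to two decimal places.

5.50 hours

Today: 6:25 AM–12:08 PM = 5 h 43 min − 10 min = 5 h 33 min → rounds to 5 h 30 min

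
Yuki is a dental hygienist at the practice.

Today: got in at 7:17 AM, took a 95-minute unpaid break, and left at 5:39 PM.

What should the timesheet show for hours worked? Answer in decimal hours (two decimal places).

Today: 7:17 AM–5:39 PM = 10 h 22 min; less 95 min break → 8 h 47 min

8.78 hours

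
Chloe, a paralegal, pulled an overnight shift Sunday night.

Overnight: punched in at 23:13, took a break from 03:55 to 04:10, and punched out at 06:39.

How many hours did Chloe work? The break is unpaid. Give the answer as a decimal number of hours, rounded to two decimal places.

7.18 hours

Overnight: 23:13 → midnight = 0 h 47 min; midnight → 06:39 = 6 h 39 min; span 7 h 26 min; less 15 min break → 7 h 11 min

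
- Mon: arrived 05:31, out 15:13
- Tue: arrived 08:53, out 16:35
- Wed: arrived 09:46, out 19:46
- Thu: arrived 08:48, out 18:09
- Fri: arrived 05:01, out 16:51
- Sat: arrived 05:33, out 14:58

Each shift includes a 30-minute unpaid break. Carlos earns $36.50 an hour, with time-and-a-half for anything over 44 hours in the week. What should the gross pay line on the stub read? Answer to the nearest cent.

Mon: 05:31–15:13 = 9 h 42 min; less 30 min break → 9 h 12 min
Tue: 08:53–16:35 = 7 h 42 min; less 30 min break → 7 h 12 min
Wed: 09:46–19:46 = 10 h 0 min; less 30 min break → 9 h 30 min
Thu: 08:48–18:09 = 9 h 21 min; less 30 min break → 8 h 51 min
Fri: 05:01–16:51 = 11 h 50 min; less 30 min break → 11 h 20 min
Sat: 05:33–14:58 = 9 h 25 min; less 30 min break → 8 h 55 min
Total worked: 55 h 0 min = 3300 min.
Regular 44 h 0 min = 2640 min at $36.50/h; overtime 11 h 0 min = 660 min at $54.75/h.
Pay = (2640 × $36.50 + 660 × $54.75) ÷ 60 = $2208.25.

$2208.25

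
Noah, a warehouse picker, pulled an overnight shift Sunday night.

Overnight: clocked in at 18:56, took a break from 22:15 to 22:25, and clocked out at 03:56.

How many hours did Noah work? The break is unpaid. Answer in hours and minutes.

8 h 50 min

Overnight: 18:56 → midnight = 5 h 4 min; midnight → 03:56 = 3 h 56 min; span 9 h 0 min; less 10 min break → 8 h 50 min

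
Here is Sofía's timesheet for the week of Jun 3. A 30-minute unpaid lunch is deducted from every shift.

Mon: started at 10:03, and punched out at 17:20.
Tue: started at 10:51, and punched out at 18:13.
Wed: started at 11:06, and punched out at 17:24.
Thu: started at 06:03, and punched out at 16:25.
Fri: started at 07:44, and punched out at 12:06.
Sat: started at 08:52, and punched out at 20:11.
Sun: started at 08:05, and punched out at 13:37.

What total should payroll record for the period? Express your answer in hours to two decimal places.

Mon: 10:03–17:20 = 7 h 17 min; less 30 min break → 6 h 47 min
Tue: 10:51–18:13 = 7 h 22 min; less 30 min break → 6 h 52 min
Wed: 11:06–17:24 = 6 h 18 min; less 30 min break → 5 h 48 min
Thu: 06:03–16:25 = 10 h 22 min; less 30 min break → 9 h 52 min
Fri: 07:44–12:06 = 4 h 22 min; less 30 min break → 3 h 52 min
Sat: 08:52–20:11 = 11 h 19 min; less 30 min break → 10 h 49 min
Sun: 08:05–13:37 = 5 h 32 min; less 30 min break → 5 h 2 min
Total: 6 h 47 min + 6 h 52 min + 5 h 48 min + 9 h 52 min + 3 h 52 min + 10 h 49 min + 5 h 2 min = 49 h 2 min.

49.03 hours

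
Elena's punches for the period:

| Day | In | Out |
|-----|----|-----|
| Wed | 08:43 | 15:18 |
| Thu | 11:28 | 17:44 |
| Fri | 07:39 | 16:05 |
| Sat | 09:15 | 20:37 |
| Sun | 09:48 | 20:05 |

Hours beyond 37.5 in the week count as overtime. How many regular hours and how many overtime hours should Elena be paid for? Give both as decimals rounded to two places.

Regular 37.50 hours, overtime 5.43 hours

Wed: 08:43–15:18 = 6 h 35 min
Thu: 11:28–17:44 = 6 h 16 min
Fri: 07:39–16:05 = 8 h 26 min
Sat: 09:15–20:37 = 11 h 22 min
Sun: 09:48–20:05 = 10 h 17 min
Total worked: 42 h 56 min = 42.93 h.
Threshold 37.5 h → overtime 5 h 26 min, regular 37 h 30 min.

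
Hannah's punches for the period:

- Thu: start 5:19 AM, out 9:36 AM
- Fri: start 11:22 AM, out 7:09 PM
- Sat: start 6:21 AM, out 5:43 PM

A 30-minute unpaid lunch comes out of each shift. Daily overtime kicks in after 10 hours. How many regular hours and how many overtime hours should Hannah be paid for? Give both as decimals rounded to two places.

Regular 21.07 hours, overtime 0.87 hours

Thu: 5:19 AM–9:36 AM = 4 h 17 min; less 30 min break → 3 h 47 min
Fri: 11:22 AM–7:09 PM = 7 h 47 min; less 30 min break → 7 h 17 min
Sat: 6:21 AM–5:43 PM = 11 h 22 min; less 30 min break → 10 h 52 min
Thu reg 3 h 47 min / OT 0 h 0 min; Fri reg 7 h 17 min / OT 0 h 0 min; Sat reg 10 h 0 min / OT 0 h 52 min.
Totals: regular 21 h 4 min, overtime 0 h 52 min.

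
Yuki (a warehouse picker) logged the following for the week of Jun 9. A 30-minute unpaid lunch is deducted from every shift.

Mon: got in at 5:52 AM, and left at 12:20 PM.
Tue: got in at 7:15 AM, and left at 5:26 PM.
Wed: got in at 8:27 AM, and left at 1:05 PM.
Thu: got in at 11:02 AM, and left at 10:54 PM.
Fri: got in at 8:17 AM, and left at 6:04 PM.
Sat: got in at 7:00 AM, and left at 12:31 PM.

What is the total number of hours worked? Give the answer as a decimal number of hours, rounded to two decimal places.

Mon: 5:52 AM–12:20 PM = 6 h 28 min; less 30 min break → 5 h 58 min
Tue: 7:15 AM–5:26 PM = 10 h 11 min; less 30 min break → 9 h 41 min
Wed: 8:27 AM–1:05 PM = 4 h 38 min; less 30 min break → 4 h 8 min
Thu: 11:02 AM–10:54 PM = 11 h 52 min; less 30 min break → 11 h 22 min
Fri: 8:17 AM–6:04 PM = 9 h 47 min; less 30 min break → 9 h 17 min
Sat: 7:00 AM–12:31 PM = 5 h 31 min; less 30 min break → 5 h 1 min
Total: 5 h 58 min + 9 h 41 min + 4 h 8 min + 11 h 22 min + 9 h 17 min + 5 h 1 min = 45 h 27 min.

45.45 hours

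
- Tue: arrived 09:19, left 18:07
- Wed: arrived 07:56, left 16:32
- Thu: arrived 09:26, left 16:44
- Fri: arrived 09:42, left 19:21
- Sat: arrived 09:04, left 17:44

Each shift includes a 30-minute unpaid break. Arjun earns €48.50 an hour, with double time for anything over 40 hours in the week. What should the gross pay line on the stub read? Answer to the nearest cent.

€1990.12

Tue: 09:19–18:07 = 8 h 48 min; less 30 min break → 8 h 18 min
Wed: 07:56–16:32 = 8 h 36 min; less 30 min break → 8 h 6 min
Thu: 09:26–16:44 = 7 h 18 min; less 30 min break → 6 h 48 min
Fri: 09:42–19:21 = 9 h 39 min; less 30 min break → 9 h 9 min
Sat: 09:04–17:44 = 8 h 40 min; less 30 min break → 8 h 10 min
Total worked: 40 h 31 min = 2431 min.
Regular 40 h 0 min = 2400 min at €48.50/h; overtime 0 h 31 min = 31 min at €97.00/h.
Pay = (2400 × €48.50 + 31 × €97.00) ÷ 60 = €1990.12.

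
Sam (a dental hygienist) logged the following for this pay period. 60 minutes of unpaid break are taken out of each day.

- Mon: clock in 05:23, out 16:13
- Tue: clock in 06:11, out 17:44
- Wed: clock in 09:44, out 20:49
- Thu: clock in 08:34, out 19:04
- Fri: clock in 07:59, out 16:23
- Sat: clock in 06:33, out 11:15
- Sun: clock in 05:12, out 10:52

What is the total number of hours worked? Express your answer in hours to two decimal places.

55.73 hours

Mon: 05:23–16:13 = 10 h 50 min; less 60 min break → 9 h 50 min
Tue: 06:11–17:44 = 11 h 33 min; less 60 min break → 10 h 33 min
Wed: 09:44–20:49 = 11 h 5 min; less 60 min break → 10 h 5 min
Thu: 08:34–19:04 = 10 h 30 min; less 60 min break → 9 h 30 min
Fri: 07:59–16:23 = 8 h 24 min; less 60 min break → 7 h 24 min
Sat: 06:33–11:15 = 4 h 42 min; less 60 min break → 3 h 42 min
Sun: 05:12–10:52 = 5 h 40 min; less 60 min break → 4 h 40 min
Total: 9 h 50 min + 10 h 33 min + 10 h 5 min + 9 h 30 min + 7 h 24 min + 3 h 42 min + 4 h 40 min = 55 h 44 min.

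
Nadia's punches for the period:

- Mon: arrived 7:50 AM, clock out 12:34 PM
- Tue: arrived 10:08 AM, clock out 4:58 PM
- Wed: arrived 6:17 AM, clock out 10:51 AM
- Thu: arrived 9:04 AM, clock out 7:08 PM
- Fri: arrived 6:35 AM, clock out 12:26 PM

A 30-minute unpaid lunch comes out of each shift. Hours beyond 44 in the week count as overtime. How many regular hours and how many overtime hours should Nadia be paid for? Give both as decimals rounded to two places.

Mon: 7:50 AM–12:34 PM = 4 h 44 min; less 30 min break → 4 h 14 min
Tue: 10:08 AM–4:58 PM = 6 h 50 min; less 30 min break → 6 h 20 min
Wed: 6:17 AM–10:51 AM = 4 h 34 min; less 30 min break → 4 h 4 min
Thu: 9:04 AM–7:08 PM = 10 h 4 min; less 30 min break → 9 h 34 min
Fri: 6:35 AM–12:26 PM = 5 h 51 min; less 30 min break → 5 h 21 min
Total worked: 29 h 33 min = 29.55 h.
Threshold 44 h → overtime 0 h 0 min, regular 29 h 33 min.

Regular 29.55 hours, overtime 0.00 hours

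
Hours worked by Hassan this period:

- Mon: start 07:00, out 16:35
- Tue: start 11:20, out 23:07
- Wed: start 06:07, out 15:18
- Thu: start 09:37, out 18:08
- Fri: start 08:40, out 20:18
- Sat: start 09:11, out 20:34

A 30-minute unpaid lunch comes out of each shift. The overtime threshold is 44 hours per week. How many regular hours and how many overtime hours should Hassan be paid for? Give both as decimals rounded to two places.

Mon: 07:00–16:35 = 9 h 35 min; less 30 min break → 9 h 5 min
Tue: 11:20–23:07 = 11 h 47 min; less 30 min break → 11 h 17 min
Wed: 06:07–15:18 = 9 h 11 min; less 30 min break → 8 h 41 min
Thu: 09:37–18:08 = 8 h 31 min; less 30 min break → 8 h 1 min
Fri: 08:40–20:18 = 11 h 38 min; less 30 min break → 11 h 8 min
Sat: 09:11–20:34 = 11 h 23 min; less 30 min break → 10 h 53 min
Total worked: 59 h 5 min = 59.08 h.
Threshold 44 h → overtime 15 h 5 min, regular 44 h 0 min.

Regular 44.00 hours, overtime 15.08 hours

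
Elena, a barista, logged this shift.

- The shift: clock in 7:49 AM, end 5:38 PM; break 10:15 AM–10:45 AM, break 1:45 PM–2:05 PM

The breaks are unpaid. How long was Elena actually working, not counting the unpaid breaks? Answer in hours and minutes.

The shift: 7:49 AM–5:38 PM = 9 h 49 min; less 50 min break → 8 h 59 min

8 h 59 min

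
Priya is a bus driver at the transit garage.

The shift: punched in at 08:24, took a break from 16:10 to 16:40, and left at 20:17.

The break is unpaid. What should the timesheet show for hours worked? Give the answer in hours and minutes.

11 h 23 min

The shift: 08:24–20:17 = 11 h 53 min; less 30 min break → 11 h 23 min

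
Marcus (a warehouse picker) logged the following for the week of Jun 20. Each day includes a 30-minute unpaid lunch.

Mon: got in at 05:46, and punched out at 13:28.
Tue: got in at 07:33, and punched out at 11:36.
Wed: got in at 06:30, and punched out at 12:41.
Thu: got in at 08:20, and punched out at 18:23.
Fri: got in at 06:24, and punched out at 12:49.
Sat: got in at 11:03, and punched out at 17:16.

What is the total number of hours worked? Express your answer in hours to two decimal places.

Mon: 05:46–13:28 = 7 h 42 min; less 30 min break → 7 h 12 min
Tue: 07:33–11:36 = 4 h 3 min; less 30 min break → 3 h 33 min
Wed: 06:30–12:41 = 6 h 11 min; less 30 min break → 5 h 41 min
Thu: 08:20–18:23 = 10 h 3 min; less 30 min break → 9 h 33 min
Fri: 06:24–12:49 = 6 h 25 min; less 30 min break → 5 h 55 min
Sat: 11:03–17:16 = 6 h 13 min; less 30 min break → 5 h 43 min
Total: 7 h 12 min + 3 h 33 min + 5 h 41 min + 9 h 33 min + 5 h 55 min + 5 h 43 min = 37 h 37 min.

37.62 hours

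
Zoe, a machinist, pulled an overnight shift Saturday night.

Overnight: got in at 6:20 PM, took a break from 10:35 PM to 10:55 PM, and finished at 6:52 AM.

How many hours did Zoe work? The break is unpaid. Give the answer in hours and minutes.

Overnight: 6:20 PM → midnight = 5 h 40 min; midnight → 6:52 AM = 6 h 52 min; span 12 h 32 min; less 20 min break → 12 h 12 min

12 h 12 min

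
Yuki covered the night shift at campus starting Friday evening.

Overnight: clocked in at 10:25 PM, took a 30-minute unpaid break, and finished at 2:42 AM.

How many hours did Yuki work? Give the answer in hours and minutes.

3 h 47 min

Overnight: 10:25 PM → midnight = 1 h 35 min; midnight → 2:42 AM = 2 h 42 min; span 4 h 17 min; less 30 min break → 3 h 47 min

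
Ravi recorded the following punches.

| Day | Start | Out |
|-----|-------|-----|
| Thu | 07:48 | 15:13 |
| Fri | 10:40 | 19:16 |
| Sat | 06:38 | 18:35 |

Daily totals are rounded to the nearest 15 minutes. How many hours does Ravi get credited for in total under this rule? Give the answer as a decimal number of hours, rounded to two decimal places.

Thu: 07:48–15:13 = 7 h 25 min → rounds to 7 h 30 min
Fri: 10:40–19:16 = 8 h 36 min → rounds to 8 h 30 min
Sat: 06:38–18:35 = 11 h 57 min → rounds to 12 h 0 min
Total credited: 28 h 0 min.

28.00 hours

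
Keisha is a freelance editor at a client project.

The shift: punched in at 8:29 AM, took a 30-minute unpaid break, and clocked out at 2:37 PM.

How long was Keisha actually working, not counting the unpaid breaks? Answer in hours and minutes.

The shift: 8:29 AM–2:37 PM = 6 h 8 min; less 30 min break → 5 h 38 min

5 h 38 min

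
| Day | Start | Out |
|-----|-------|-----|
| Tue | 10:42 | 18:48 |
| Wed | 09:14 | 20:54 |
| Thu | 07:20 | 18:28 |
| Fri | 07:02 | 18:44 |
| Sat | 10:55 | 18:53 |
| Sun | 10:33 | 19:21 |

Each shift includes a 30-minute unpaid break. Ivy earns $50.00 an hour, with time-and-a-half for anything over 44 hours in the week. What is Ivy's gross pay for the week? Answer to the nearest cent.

$3127.50

Tue: 10:42–18:48 = 8 h 6 min; less 30 min break → 7 h 36 min
Wed: 09:14–20:54 = 11 h 40 min; less 30 min break → 11 h 10 min
Thu: 07:20–18:28 = 11 h 8 min; less 30 min break → 10 h 38 min
Fri: 07:02–18:44 = 11 h 42 min; less 30 min break → 11 h 12 min
Sat: 10:55–18:53 = 7 h 58 min; less 30 min break → 7 h 28 min
Sun: 10:33–19:21 = 8 h 48 min; less 30 min break → 8 h 18 min
Total worked: 56 h 22 min = 3382 min.
Regular 44 h 0 min = 2640 min at $50.00/h; overtime 12 h 22 min = 742 min at $75.00/h.
Pay = (2640 × $50.00 + 742 × $75.00) ÷ 60 = $3127.50.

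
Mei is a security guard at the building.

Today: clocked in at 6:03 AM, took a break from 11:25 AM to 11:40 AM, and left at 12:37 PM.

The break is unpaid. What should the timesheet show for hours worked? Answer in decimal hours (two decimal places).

6.32 hours

Today: 6:03 AM–12:37 PM = 6 h 34 min; less 15 min break → 6 h 19 min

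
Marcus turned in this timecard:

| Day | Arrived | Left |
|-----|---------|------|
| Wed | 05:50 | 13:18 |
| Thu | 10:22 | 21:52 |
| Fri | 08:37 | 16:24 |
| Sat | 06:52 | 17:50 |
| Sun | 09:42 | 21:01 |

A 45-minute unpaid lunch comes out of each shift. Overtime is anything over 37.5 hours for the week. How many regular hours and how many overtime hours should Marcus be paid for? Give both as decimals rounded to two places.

Regular 37.50 hours, overtime 7.78 hours

Wed: 05:50–13:18 = 7 h 28 min; less 45 min break → 6 h 43 min
Thu: 10:22–21:52 = 11 h 30 min; less 45 min break → 10 h 45 min
Fri: 08:37–16:24 = 7 h 47 min; less 45 min break → 7 h 2 min
Sat: 06:52–17:50 = 10 h 58 min; less 45 min break → 10 h 13 min
Sun: 09:42–21:01 = 11 h 19 min; less 45 min break → 10 h 34 min
Total worked: 45 h 17 min = 45.28 h.
Threshold 37.5 h → overtime 7 h 47 min, regular 37 h 30 min.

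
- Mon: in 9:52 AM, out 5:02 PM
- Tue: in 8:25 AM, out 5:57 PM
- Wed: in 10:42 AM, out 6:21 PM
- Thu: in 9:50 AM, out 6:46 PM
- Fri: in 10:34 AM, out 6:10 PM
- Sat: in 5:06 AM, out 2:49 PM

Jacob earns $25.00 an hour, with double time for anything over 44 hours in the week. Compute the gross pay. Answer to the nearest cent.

Mon: 9:52 AM–5:02 PM = 7 h 10 min
Tue: 8:25 AM–5:57 PM = 9 h 32 min
Wed: 10:42 AM–6:21 PM = 7 h 39 min
Thu: 9:50 AM–6:46 PM = 8 h 56 min
Fri: 10:34 AM–6:10 PM = 7 h 36 min
Sat: 5:06 AM–2:49 PM = 9 h 43 min
Total worked: 50 h 36 min = 3036 min.
Regular 44 h 0 min = 2640 min at $25.00/h; overtime 6 h 36 min = 396 min at $50.00/h.
Pay = (2640 × $25.00 + 396 × $50.00) ÷ 60 = $1430.00.

$1430.00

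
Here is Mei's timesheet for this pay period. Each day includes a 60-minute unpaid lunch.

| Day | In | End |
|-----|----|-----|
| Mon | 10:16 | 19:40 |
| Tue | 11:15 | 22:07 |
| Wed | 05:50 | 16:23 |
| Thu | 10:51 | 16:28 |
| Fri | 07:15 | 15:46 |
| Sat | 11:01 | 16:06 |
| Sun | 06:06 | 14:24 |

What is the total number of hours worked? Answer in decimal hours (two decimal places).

Mon: 10:16–19:40 = 9 h 24 min; less 60 min break → 8 h 24 min
Tue: 11:15–22:07 = 10 h 52 min; less 60 min break → 9 h 52 min
Wed: 05:50–16:23 = 10 h 33 min; less 60 min break → 9 h 33 min
Thu: 10:51–16:28 = 5 h 37 min; less 60 min break → 4 h 37 min
Fri: 07:15–15:46 = 8 h 31 min; less 60 min break → 7 h 31 min
Sat: 11:01–16:06 = 5 h 5 min; less 60 min break → 4 h 5 min
Sun: 06:06–14:24 = 8 h 18 min; less 60 min break → 7 h 18 min
Total: 8 h 24 min + 9 h 52 min + 9 h 33 min + 4 h 37 min + 7 h 31 min + 4 h 5 min + 7 h 18 min = 51 h 20 min.

51.33 hours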